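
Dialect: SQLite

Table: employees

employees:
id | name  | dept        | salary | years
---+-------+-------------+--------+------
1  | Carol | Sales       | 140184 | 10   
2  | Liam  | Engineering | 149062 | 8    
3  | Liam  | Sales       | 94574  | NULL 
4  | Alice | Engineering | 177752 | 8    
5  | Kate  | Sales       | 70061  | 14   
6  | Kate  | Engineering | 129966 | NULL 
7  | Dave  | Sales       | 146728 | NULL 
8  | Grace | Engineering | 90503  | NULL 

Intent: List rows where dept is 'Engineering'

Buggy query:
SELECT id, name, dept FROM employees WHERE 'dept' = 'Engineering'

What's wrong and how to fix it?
Bug: Single quotes denote string literals in SQL; the column name is being compared as a constant string

Fix: Reference the column as dept without single quotes

Corrected query:
SELECT id, name, dept FROM employees WHERE dept = 'Engineering'

Result:
id | name  | dept       
---+-------+------------
2  | Liam  | Engineering
4  | Alice | Engineering
6  | Kate  | Engineering
8  | Grace | Engineering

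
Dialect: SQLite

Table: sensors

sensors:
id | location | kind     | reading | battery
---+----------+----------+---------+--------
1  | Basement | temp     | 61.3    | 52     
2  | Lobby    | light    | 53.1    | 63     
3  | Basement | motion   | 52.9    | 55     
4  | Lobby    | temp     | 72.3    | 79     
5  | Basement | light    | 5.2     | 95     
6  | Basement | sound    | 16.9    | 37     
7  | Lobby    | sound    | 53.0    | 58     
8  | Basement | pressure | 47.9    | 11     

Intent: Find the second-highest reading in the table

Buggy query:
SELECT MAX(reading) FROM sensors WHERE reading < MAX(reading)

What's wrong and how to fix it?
Bug: The inner MAX is an aggregate inside WHERE, which is not allowed

Fix: Put the inner MAX in a scalar subquery

Corrected query:
SELECT MAX(reading) FROM sensors WHERE reading < (SELECT MAX(reading) FROM sensors)

Result:
MAX(reading)
------------
61.3        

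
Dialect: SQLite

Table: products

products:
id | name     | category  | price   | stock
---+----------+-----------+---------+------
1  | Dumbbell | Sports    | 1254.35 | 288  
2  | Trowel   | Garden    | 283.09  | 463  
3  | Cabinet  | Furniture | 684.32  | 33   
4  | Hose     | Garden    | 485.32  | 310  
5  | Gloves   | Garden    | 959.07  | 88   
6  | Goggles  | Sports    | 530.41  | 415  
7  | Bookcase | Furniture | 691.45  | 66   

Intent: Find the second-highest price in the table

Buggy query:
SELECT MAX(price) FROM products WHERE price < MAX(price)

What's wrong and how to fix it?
Bug: The inner MAX is an aggregate inside WHERE, which is not allowed

Fix: Put the inner MAX in a scalar subquery

Corrected query:
SELECT MAX(price) FROM products WHERE price < (SELECT MAX(price) FROM products)

Result:
MAX(price)
----------
959.07    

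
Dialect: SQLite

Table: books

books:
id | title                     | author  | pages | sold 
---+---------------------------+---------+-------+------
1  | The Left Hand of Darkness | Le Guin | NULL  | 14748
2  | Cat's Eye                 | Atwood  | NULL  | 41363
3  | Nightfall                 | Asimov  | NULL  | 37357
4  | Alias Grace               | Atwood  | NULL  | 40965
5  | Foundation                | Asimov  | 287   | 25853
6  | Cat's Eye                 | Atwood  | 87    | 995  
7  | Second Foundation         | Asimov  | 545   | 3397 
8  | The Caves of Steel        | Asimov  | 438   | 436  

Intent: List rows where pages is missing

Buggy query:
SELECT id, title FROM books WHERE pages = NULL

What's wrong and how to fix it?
Bug: '= NULL' is always unknown in SQL three-valued logic, so no rows match

Fix: Use IS NULL to test for NULL

Corrected query:
SELECT id, title FROM books WHERE pages IS NULL

Result:
id | title                    
---+--------------------------
1  | The Left Hand of Darkness
2  | Cat's Eye                
3  | Nightfall                
4  | Alias Grace              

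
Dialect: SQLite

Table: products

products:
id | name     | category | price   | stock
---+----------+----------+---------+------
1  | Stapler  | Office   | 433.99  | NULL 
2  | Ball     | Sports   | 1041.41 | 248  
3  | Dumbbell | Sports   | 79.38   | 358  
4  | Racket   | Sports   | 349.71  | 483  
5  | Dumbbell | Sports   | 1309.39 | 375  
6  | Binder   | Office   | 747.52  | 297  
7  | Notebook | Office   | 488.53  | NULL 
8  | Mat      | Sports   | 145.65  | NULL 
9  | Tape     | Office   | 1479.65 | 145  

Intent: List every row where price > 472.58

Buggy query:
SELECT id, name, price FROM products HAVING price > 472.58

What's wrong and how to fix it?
Bug: HAVING filters the output of aggregation, but this query has no GROUP BY and no aggregate functions, so SQLite rejects it (HAVING clause on a non-aggregate query); the condition here is per row

Fix: Replace HAVING with WHERE since the condition applies to individual rows

Corrected query:
SELECT id, name, price FROM products WHERE price > 472.58

Result:
id | name     | price  
---+----------+--------
2  | Ball     | 1041.41
5  | Dumbbell | 1309.39
6  | Binder   | 747.52 
7  | Notebook | 488.53 
9  | Tape     | 1479.65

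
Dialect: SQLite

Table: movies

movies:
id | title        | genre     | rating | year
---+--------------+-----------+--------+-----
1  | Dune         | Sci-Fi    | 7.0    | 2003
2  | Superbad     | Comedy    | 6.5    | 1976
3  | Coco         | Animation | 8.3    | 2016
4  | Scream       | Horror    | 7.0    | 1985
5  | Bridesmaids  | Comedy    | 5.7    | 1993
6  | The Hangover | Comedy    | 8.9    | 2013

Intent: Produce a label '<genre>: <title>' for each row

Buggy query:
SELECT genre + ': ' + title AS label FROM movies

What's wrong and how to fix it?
Bug: SQLite uses || for string concatenation; + coerces text to numbers (yielding 0)

Fix: Replace + with || to concatenate text

Corrected query:
SELECT genre || ': ' || title AS label FROM movies

Result:
label               
--------------------
Sci-Fi: Dune        
Comedy: Superbad    
Animation: Coco     
Horror: Scream      
Comedy: Bridesmaids 
Comedy: The Hangover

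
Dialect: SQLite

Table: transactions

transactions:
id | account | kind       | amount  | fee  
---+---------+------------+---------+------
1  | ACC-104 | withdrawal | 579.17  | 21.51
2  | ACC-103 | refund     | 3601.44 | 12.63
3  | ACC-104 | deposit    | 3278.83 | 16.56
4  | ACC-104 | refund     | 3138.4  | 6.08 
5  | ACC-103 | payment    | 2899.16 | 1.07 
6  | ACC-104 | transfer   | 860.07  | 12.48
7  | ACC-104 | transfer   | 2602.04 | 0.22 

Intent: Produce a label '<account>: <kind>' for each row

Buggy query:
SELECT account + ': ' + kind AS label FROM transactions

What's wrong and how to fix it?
Bug: '+' is numeric addition; on text columns SQLite converts them to 0 instead of concatenating

Fix: Replace + with || to concatenate text

Corrected query:
SELECT account || ': ' || kind AS label FROM transactions

Result:
label              
-------------------
ACC-104: withdrawal
ACC-103: refund    
ACC-104: deposit   
ACC-104: refund    
ACC-103: payment   
ACC-104: transfer  
ACC-104: transfer  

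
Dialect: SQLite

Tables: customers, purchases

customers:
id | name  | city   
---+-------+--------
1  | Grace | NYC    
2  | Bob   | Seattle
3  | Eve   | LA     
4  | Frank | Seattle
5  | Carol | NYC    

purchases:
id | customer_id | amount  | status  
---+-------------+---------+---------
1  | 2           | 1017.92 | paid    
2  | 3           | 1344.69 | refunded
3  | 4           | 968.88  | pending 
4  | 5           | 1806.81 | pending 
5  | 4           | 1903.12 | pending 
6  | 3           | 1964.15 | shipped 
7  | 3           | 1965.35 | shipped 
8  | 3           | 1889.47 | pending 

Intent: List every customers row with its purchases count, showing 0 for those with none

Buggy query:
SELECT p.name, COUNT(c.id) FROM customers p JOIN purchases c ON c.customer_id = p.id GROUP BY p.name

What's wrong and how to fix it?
Bug: An inner join excludes parents with zero children

Fix: Switch to LEFT JOIN to retain unmatched parent rows

Corrected query:
SELECT p.name, COUNT(c.id) FROM customers p LEFT JOIN purchases c ON c.customer_id = p.id GROUP BY p.name

Result:
name  | COUNT(c.id)
------+------------
Bob   | 1          
Carol | 1          
Eve   | 4          
Frank | 2          
Grace | 0          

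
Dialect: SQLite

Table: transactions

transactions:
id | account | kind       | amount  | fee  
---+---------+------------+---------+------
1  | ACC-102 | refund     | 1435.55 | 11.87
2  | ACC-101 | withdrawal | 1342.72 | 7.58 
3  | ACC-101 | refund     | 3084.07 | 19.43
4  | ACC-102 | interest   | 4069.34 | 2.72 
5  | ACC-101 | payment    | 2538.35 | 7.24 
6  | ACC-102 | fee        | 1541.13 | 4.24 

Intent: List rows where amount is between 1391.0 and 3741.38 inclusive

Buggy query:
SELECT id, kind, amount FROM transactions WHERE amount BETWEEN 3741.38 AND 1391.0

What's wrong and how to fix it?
Bug: The bounds are reversed; BETWEEN a AND b requires a <= b to match anything

Fix: Swap the bounds so the smaller value comes first

Corrected query:
SELECT id, kind, amount FROM transactions WHERE amount BETWEEN 1391.0 AND 3741.38

Result:
id | kind    | amount 
---+---------+--------
1  | refund  | 1435.55
3  | refund  | 3084.07
5  | payment | 2538.35
6  | fee     | 1541.13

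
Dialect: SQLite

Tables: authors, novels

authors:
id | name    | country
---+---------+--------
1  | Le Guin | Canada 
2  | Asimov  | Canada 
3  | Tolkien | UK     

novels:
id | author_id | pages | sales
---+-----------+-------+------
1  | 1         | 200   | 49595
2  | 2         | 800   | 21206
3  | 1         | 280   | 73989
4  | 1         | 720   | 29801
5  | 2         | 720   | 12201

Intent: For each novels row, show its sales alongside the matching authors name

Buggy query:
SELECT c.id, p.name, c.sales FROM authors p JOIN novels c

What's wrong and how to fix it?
Bug: JOIN with no ON clause produces a cartesian product; every novels row pairs with every authors row

Fix: Specify the join condition linking the foreign key to the parent id

Corrected query:
SELECT c.id, p.name, c.sales FROM authors p JOIN novels c ON c.author_id = p.id

Result:
id | name    | sales
---+---------+------
1  | Le Guin | 49595
2  | Asimov  | 21206
3  | Le Guin | 73989
4  | Le Guin | 29801
5  | Asimov  | 12201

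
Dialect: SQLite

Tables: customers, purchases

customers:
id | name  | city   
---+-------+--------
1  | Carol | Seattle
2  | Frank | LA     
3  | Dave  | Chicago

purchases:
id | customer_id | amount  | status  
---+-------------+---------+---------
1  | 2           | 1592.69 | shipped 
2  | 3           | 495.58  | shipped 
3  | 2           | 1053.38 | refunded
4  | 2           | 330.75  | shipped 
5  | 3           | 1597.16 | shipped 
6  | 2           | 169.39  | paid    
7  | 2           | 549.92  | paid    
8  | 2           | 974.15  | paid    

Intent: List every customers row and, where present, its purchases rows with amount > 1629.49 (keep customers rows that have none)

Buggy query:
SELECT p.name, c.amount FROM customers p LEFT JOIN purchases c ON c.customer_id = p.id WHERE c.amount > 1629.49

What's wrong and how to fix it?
Bug: Filtering c.amount in WHERE discards the NULL rows produced by LEFT JOIN, turning it into an inner join

Fix: Put 'c.amount > 1629.49' in the JOIN's ON clause instead of WHERE

Corrected query:
SELECT p.name, c.amount FROM customers p LEFT JOIN purchases c ON c.customer_id = p.id AND c.amount > 1629.49

Result:
name  | amount
------+-------
Carol | NULL  
Frank | NULL  
Dave  | NULL  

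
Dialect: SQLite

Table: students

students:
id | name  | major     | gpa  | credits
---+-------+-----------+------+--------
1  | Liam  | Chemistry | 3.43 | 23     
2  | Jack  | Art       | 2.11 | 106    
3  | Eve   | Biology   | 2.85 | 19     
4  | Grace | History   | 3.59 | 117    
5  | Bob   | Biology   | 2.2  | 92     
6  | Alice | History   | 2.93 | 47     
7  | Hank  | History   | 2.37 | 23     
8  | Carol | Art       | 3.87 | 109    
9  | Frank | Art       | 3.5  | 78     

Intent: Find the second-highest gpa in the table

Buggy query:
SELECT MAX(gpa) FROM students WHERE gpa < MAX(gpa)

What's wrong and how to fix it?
Bug: The inner MAX is an aggregate inside WHERE, which is not allowed

Fix: Put the inner MAX in a scalar subquery

Corrected query:
SELECT MAX(gpa) FROM students WHERE gpa < (SELECT MAX(gpa) FROM students)

Result:
MAX(gpa)
--------
3.59    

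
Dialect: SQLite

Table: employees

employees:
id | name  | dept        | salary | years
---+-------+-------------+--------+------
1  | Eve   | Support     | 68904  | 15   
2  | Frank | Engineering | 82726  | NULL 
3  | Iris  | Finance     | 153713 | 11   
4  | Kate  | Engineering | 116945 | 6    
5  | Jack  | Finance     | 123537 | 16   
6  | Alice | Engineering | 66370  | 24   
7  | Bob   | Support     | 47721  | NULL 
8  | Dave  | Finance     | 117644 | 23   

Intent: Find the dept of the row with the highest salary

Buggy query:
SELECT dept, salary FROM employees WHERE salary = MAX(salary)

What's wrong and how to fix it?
Bug: WHERE is evaluated per row; an aggregate over the whole table isn't defined there

Fix: Use a subquery: WHERE salary = (SELECT MAX(salary) FROM employees)

Corrected query:
SELECT dept, salary FROM employees WHERE salary = (SELECT MAX(salary) FROM employees)

Result:
dept    | salary
--------+-------
Finance | 153713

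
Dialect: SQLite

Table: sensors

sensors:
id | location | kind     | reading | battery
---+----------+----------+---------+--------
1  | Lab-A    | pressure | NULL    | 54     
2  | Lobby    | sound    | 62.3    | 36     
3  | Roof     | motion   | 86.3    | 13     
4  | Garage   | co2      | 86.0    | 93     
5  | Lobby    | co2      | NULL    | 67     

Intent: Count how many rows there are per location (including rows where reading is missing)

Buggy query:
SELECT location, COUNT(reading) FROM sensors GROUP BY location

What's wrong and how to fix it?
Bug: COUNT(reading) skips NULLs, so groups with missing reading are undercounted

Fix: Replace COUNT(reading) with COUNT(*)

Corrected query:
SELECT location, COUNT(*) FROM sensors GROUP BY location

Result:
location | COUNT(*)
---------+---------
Garage   | 1       
Lab-A    | 1       
Lobby    | 2       
Roof     | 1       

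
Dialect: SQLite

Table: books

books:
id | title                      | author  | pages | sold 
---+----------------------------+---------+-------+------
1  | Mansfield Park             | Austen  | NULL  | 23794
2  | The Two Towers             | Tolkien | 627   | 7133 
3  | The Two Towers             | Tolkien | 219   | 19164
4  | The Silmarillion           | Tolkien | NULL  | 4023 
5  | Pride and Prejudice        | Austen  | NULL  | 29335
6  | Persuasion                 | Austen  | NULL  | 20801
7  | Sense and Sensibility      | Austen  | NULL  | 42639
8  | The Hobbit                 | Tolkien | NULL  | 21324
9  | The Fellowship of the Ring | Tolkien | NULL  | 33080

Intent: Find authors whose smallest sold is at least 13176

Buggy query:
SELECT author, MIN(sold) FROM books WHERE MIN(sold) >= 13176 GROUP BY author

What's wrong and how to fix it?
Bug: Aggregates like MIN are computed per group after WHERE runs

Fix: Replace WHERE with HAVING after the GROUP BY

Corrected query:
SELECT author, MIN(sold) FROM books GROUP BY author HAVING MIN(sold) >= 13176

Result:
author | MIN(sold)
-------+----------
Austen | 20801    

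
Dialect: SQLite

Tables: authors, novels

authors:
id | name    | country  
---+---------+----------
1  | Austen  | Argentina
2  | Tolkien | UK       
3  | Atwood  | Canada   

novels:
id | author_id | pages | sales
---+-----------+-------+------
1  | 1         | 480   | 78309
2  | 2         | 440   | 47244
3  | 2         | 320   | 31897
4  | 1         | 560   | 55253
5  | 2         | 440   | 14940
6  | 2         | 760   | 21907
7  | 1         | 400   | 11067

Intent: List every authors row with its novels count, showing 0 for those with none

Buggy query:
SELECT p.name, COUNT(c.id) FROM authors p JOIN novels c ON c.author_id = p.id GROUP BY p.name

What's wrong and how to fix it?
Bug: INNER JOIN drops authors rows that have no matching novels rows

Fix: Use LEFT JOIN so parents without children still appear (COUNT(c.id) gives 0)

Corrected query:
SELECT p.name, COUNT(c.id) FROM authors p LEFT JOIN novels c ON c.author_id = p.id GROUP BY p.name

Result:
name    | COUNT(c.id)
--------+------------
Atwood  | 0          
Austen  | 3          
Tolkien | 4          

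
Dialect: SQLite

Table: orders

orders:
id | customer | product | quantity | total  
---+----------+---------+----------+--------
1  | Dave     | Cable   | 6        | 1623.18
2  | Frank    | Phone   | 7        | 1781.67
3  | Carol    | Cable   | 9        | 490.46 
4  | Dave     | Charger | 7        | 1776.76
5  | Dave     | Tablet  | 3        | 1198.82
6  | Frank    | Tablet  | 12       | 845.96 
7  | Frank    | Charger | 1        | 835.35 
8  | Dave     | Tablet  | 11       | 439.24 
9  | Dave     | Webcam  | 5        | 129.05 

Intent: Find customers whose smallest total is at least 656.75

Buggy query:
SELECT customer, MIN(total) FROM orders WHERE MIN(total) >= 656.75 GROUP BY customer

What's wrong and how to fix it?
Bug: Aggregates like MIN are computed per group after WHERE runs

Fix: Use HAVING for the per-group MIN condition

Corrected query:
SELECT customer, MIN(total) FROM orders GROUP BY customer HAVING MIN(total) >= 656.75

Result:
customer | MIN(total)
---------+-----------
Frank    | 835.35    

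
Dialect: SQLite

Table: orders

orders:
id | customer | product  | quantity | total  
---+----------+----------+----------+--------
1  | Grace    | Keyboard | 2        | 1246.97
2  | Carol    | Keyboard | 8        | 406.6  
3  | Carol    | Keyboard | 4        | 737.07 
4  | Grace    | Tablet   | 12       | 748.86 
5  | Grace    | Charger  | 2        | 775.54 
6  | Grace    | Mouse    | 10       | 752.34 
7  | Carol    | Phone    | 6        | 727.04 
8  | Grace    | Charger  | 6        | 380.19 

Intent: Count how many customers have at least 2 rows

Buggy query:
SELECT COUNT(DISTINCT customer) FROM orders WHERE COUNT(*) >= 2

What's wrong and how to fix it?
Bug: WHERE filters individual rows, not groups, so a group-level COUNT is invalid there

Fix: Use a subquery that GROUPs and filters with HAVING, then count its rows

Corrected query:
SELECT COUNT(*) FROM (SELECT customer FROM orders GROUP BY customer HAVING COUNT(*) >= 2)

Result:
COUNT(*)
--------
2       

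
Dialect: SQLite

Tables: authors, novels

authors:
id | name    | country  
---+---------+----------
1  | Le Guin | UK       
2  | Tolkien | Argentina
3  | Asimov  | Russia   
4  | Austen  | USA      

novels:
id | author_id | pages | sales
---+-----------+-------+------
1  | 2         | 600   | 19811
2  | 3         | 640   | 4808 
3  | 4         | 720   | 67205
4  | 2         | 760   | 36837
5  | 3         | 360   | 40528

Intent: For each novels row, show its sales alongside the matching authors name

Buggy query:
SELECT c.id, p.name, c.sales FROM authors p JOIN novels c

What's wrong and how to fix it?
Bug: Missing join condition: each novels row is matched to all authors rows instead of just its own

Fix: Add ON c.author_id = p.id to the JOIN

Corrected query:
SELECT c.id, p.name, c.sales FROM authors p JOIN novels c ON c.author_id = p.id

Result:
id | name    | sales
---+---------+------
1  | Tolkien | 19811
2  | Asimov  | 4808 
3  | Austen  | 67205
4  | Tolkien | 36837
5  | Asimov  | 40528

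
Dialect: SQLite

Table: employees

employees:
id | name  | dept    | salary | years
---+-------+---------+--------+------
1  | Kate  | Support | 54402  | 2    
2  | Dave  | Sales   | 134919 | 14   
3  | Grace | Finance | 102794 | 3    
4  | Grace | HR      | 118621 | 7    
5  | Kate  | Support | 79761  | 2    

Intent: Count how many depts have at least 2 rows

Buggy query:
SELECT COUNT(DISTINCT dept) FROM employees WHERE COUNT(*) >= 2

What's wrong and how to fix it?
Bug: WHERE filters individual rows, not groups, so a group-level COUNT is invalid there

Fix: Use a subquery that GROUPs and filters with HAVING, then count its rows

Corrected query:
SELECT COUNT(*) FROM (SELECT dept FROM employees GROUP BY dept HAVING COUNT(*) >= 2)

Result:
COUNT(*)
--------
1       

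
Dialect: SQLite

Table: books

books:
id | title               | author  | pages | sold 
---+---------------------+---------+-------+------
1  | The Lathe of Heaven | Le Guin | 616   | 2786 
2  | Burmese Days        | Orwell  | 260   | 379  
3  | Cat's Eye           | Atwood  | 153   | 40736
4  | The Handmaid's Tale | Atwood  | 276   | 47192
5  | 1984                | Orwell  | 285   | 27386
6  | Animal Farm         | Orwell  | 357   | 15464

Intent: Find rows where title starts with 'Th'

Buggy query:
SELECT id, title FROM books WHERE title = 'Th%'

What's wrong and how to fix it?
Bug: Wildcards only work with LIKE; '=' treats '%' as a literal character

Fix: Replace '=' with LIKE so 'Th%' is treated as a pattern

Corrected query:
SELECT id, title FROM books WHERE title LIKE 'Th%'

Result:
id | title              
---+--------------------
1  | The Lathe of Heaven
4  | The Handmaid's Tale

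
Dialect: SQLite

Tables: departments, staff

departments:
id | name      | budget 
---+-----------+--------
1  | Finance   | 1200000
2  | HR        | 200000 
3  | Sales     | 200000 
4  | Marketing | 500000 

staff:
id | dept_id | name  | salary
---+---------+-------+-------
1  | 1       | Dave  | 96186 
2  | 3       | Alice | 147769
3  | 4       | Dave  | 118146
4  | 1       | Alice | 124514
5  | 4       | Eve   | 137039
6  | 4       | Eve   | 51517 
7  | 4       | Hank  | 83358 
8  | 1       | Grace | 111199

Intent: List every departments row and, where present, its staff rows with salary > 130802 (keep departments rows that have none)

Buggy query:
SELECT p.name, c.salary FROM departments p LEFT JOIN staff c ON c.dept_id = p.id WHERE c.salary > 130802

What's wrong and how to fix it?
Bug: A WHERE condition on the right-hand table after LEFT JOIN drops unmatched parents

Fix: Move the right-table condition into the ON clause so unmatched parents are kept

Corrected query:
SELECT p.name, c.salary FROM departments p LEFT JOIN staff c ON c.dept_id = p.id AND c.salary > 130802

Result:
name      | salary
----------+-------
Finance   | NULL  
HR        | NULL  
Sales     | 147769
Marketing | 137039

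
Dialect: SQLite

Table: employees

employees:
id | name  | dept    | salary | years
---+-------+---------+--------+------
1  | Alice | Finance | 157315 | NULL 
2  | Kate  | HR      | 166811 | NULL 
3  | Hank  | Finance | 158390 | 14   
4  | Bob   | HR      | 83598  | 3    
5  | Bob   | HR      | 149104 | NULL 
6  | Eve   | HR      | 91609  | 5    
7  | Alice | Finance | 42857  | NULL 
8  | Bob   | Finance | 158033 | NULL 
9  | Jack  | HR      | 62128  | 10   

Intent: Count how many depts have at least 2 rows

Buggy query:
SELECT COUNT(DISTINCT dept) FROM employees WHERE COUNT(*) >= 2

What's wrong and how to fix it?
Bug: WHERE filters individual rows, not groups, so a group-level COUNT is invalid there

Fix: Use a subquery that GROUPs and filters with HAVING, then count its rows

Corrected query:
SELECT COUNT(*) FROM (SELECT dept FROM employees GROUP BY dept HAVING COUNT(*) >= 2)

Result:
COUNT(*)
--------
2       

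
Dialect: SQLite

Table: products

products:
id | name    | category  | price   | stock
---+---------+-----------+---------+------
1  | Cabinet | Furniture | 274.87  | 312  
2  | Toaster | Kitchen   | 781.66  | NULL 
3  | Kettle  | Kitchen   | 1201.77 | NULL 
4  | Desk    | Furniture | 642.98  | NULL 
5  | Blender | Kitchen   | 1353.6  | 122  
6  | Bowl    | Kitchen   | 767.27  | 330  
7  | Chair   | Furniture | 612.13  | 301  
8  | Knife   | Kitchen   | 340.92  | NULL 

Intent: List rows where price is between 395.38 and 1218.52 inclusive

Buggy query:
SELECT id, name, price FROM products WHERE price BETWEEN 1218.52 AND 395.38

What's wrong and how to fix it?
Bug: BETWEEN expects the lower bound first; with 1218.52 AND 395.38 the range is empty

Fix: Write BETWEEN 395.38 AND 1218.52

Corrected query:
SELECT id, name, price FROM products WHERE price BETWEEN 395.38 AND 1218.52

Result:
id | name    | price  
---+---------+--------
2  | Toaster | 781.66 
3  | Kettle  | 1201.77
4  | Desk    | 642.98 
6  | Bowl    | 767.27 
7  | Chair   | 612.13 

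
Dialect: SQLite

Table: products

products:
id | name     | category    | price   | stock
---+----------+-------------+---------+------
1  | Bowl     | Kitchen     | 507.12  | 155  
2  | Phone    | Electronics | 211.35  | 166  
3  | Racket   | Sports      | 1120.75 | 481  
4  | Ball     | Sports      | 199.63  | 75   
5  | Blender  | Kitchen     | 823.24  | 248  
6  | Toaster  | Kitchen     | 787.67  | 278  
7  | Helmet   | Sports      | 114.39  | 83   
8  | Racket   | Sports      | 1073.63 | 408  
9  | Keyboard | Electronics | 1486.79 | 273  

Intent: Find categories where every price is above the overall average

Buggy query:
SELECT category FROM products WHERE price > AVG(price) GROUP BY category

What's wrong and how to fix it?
Bug: AVG() is an aggregate; it can't sit directly in WHERE

Fix: Use a subquery for AVG and a HAVING MIN(...) filter so the condition holds for every row in the group

Corrected query:
SELECT category FROM products GROUP BY category HAVING MIN(price) > (SELECT AVG(price) FROM products)

Result:
(no rows)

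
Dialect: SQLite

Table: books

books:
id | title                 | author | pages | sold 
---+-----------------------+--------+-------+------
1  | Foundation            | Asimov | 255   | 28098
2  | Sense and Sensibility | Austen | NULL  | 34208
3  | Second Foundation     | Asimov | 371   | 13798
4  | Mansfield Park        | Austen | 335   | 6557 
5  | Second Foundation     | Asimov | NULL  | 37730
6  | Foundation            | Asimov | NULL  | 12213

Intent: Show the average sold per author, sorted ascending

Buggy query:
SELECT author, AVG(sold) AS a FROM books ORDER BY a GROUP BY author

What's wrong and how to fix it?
Bug: GROUP BY must precede ORDER BY

Fix: Move ORDER BY to the end, after GROUP BY

Corrected query:
SELECT author, AVG(sold) AS a FROM books GROUP BY author ORDER BY a

Result:
author | a       
-------+---------
Austen | 20382.5 
Asimov | 22959.75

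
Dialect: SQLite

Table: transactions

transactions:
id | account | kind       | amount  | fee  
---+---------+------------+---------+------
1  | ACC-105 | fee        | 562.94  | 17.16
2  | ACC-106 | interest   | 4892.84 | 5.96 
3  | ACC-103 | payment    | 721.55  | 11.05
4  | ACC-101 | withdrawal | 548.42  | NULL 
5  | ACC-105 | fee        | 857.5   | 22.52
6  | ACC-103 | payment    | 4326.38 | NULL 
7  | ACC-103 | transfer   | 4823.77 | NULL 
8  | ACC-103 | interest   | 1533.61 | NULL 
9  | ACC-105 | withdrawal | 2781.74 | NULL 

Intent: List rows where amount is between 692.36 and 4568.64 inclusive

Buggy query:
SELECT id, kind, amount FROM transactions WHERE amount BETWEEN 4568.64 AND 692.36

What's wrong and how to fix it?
Bug: BETWEEN expects the lower bound first; with 4568.64 AND 692.36 the range is empty

Fix: Write BETWEEN 692.36 AND 4568.64

Corrected query:
SELECT id, kind, amount FROM transactions WHERE amount BETWEEN 692.36 AND 4568.64

Result:
id | kind       | amount 
---+------------+--------
3  | payment    | 721.55 
5  | fee        | 857.5  
6  | payment    | 4326.38
8  | interest   | 1533.61
9  | withdrawal | 2781.74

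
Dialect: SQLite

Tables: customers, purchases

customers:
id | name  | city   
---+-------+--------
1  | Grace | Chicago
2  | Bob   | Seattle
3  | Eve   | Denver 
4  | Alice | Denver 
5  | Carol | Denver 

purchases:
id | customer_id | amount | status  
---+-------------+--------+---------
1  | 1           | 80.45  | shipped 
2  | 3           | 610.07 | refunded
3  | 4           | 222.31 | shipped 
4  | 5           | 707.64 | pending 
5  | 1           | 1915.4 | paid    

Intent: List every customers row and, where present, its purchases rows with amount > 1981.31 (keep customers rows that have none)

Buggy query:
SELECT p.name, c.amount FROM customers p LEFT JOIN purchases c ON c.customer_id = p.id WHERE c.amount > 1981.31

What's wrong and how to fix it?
Bug: Filtering c.amount in WHERE discards the NULL rows produced by LEFT JOIN, turning it into an inner join

Fix: Put 'c.amount > 1981.31' in the JOIN's ON clause instead of WHERE

Corrected query:
SELECT p.name, c.amount FROM customers p LEFT JOIN purchases c ON c.customer_id = p.id AND c.amount > 1981.31

Result:
name  | amount
------+-------
Grace | NULL  
Bob   | NULL  
Eve   | NULL  
Alice | NULL  
Carol | NULL  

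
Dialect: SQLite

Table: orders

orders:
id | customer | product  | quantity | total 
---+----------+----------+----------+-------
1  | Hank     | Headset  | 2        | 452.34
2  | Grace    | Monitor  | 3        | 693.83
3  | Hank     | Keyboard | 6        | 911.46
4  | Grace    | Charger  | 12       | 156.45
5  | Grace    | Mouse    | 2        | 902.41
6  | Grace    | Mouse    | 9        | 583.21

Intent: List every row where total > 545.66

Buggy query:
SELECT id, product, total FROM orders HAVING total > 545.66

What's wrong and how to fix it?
Bug: This is a non-aggregate query (no GROUP BY, no aggregates), so in SQLite the HAVING clause is invalid here; a row-level condition belongs in WHERE

Fix: Use WHERE for row-level filtering

Corrected query:
SELECT id, product, total FROM orders WHERE total > 545.66

Result:
id | product  | total 
---+----------+-------
2  | Monitor  | 693.83
3  | Keyboard | 911.46
5  | Mouse    | 902.41
6  | Mouse    | 583.21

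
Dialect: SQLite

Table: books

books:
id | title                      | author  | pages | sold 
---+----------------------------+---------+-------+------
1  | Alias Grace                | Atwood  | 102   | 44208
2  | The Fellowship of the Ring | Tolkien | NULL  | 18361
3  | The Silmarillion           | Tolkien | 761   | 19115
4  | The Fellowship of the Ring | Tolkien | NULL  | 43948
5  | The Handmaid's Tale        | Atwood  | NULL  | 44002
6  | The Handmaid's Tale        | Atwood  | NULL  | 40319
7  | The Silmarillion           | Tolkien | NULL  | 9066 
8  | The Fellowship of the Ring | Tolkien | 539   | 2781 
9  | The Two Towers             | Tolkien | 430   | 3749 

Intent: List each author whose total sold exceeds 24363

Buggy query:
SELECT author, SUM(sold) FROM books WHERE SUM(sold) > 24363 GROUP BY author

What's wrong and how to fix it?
Bug: Aggregate functions cannot appear in a WHERE clause

Fix: Use HAVING (which filters groups after aggregation) instead of WHERE

Corrected query:
SELECT author, SUM(sold) FROM books GROUP BY author HAVING SUM(sold) > 24363

Result:
author  | SUM(sold)
--------+----------
Atwood  | 128529   
Tolkien | 97020    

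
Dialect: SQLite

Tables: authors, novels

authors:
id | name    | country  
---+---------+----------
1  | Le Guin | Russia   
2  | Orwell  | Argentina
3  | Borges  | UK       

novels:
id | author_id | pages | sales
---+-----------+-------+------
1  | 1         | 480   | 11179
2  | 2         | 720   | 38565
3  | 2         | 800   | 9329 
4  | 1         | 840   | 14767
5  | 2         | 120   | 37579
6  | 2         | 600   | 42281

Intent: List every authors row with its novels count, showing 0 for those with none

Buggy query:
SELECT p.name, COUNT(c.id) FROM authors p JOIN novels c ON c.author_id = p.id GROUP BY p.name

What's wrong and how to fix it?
Bug: An inner join excludes parents with zero children

Fix: Use LEFT JOIN so parents without children still appear (COUNT(c.id) gives 0)

Corrected query:
SELECT p.name, COUNT(c.id) FROM authors p LEFT JOIN novels c ON c.author_id = p.id GROUP BY p.name

Result:
name    | COUNT(c.id)
--------+------------
Borges  | 0          
Le Guin | 2          
Orwell  | 4          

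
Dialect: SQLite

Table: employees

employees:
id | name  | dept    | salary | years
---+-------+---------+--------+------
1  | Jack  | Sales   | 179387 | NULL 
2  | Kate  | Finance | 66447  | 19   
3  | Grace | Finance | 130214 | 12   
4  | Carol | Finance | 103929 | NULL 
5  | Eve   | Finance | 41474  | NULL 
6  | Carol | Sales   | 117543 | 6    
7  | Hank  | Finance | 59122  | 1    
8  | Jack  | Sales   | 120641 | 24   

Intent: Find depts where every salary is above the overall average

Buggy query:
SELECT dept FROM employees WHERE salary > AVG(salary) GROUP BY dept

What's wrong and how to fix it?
Bug: WHERE evaluates per row before aggregation, so AVG() is unavailable

Fix: Compute the overall average in a scalar subquery and compare each group's MIN against it in HAVING

Corrected query:
SELECT dept FROM employees GROUP BY dept HAVING MIN(salary) > (SELECT AVG(salary) FROM employees)

Result:
dept 
-----
Sales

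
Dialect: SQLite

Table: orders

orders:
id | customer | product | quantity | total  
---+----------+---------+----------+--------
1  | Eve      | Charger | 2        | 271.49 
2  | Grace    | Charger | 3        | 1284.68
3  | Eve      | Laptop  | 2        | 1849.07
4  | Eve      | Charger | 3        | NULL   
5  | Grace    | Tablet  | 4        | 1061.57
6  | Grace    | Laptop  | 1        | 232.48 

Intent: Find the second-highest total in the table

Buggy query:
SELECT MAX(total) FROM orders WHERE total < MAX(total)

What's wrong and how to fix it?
Bug: The inner MAX is an aggregate inside WHERE, which is not allowed

Fix: Put the inner MAX in a scalar subquery

Corrected query:
SELECT MAX(total) FROM orders WHERE total < (SELECT MAX(total) FROM orders)

Result:
MAX(total)
----------
1284.68   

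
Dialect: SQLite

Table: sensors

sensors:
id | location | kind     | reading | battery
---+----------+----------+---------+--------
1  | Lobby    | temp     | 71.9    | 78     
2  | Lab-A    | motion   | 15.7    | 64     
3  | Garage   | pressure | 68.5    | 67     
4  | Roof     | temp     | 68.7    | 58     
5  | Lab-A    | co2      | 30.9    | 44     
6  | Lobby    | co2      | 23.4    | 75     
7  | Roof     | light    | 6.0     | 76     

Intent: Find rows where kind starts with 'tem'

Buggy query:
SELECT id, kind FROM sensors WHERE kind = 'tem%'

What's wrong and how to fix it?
Bug: Wildcards only work with LIKE; '=' treats '%' as a literal character

Fix: Use LIKE for wildcard pattern matching

Corrected query:
SELECT id, kind FROM sensors WHERE kind LIKE 'tem%'

Result:
id | kind
---+-----
1  | temp
4  | temp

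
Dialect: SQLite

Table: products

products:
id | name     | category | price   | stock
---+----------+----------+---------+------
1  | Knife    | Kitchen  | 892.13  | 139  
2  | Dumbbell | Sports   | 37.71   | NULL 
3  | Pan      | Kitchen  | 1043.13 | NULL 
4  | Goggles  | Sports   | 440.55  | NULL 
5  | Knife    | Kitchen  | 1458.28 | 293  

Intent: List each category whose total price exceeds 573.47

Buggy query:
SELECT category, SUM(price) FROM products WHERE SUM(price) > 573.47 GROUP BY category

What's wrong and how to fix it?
Bug: SUM(price) is an aggregate, but WHERE filters rows before aggregation

Fix: Use HAVING (which filters groups after aggregation) instead of WHERE

Corrected query:
SELECT category, SUM(price) FROM products GROUP BY category HAVING SUM(price) > 573.47

Result:
category | SUM(price)
---------+-----------
Kitchen  | 3393.54   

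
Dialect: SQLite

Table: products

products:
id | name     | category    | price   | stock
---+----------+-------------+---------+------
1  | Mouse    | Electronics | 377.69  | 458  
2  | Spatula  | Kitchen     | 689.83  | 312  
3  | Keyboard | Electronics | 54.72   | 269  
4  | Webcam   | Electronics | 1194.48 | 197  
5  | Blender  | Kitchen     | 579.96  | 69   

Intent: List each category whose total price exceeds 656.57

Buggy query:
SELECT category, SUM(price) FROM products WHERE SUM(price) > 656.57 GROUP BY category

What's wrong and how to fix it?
Bug: SUM(price) is an aggregate, but WHERE filters rows before aggregation

Fix: Use HAVING (which filters groups after aggregation) instead of WHERE

Corrected query:
SELECT category, SUM(price) FROM products GROUP BY category HAVING SUM(price) > 656.57

Result:
category    | SUM(price)
------------+-----------
Electronics | 1626.89   
Kitchen     | 1269.79   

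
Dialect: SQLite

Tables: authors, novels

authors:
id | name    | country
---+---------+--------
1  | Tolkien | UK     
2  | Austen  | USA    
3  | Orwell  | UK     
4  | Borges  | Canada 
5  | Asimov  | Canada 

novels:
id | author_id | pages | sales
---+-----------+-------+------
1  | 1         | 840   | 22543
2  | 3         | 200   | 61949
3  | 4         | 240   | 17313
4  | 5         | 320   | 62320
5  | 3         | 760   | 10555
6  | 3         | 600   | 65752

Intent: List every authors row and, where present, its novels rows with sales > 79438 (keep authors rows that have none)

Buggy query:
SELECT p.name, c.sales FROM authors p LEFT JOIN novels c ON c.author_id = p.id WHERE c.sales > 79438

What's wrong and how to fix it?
Bug: A WHERE condition on the right-hand table after LEFT JOIN drops unmatched parents

Fix: Move the right-table condition into the ON clause so unmatched parents are kept

Corrected query:
SELECT p.name, c.sales FROM authors p LEFT JOIN novels c ON c.author_id = p.id AND c.sales > 79438

Result:
name    | sales
--------+------
Tolkien | NULL 
Austen  | NULL 
Orwell  | NULL 
Borges  | NULL 
Asimov  | NULL 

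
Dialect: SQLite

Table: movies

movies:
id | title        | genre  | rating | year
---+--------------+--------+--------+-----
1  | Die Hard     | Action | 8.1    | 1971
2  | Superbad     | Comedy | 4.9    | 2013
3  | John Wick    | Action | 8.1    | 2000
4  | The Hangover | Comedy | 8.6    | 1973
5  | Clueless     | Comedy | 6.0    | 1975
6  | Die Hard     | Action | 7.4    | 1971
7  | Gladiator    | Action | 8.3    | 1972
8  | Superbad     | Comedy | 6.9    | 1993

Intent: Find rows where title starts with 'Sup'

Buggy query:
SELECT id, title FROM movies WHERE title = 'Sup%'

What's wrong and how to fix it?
Bug: '=' compares the literal string including the % character; pattern matching needs LIKE

Fix: Replace '=' with LIKE so 'Sup%' is treated as a pattern

Corrected query:
SELECT id, title FROM movies WHERE title LIKE 'Sup%'

Result:
id | title   
---+---------
2  | Superbad
8  | Superbad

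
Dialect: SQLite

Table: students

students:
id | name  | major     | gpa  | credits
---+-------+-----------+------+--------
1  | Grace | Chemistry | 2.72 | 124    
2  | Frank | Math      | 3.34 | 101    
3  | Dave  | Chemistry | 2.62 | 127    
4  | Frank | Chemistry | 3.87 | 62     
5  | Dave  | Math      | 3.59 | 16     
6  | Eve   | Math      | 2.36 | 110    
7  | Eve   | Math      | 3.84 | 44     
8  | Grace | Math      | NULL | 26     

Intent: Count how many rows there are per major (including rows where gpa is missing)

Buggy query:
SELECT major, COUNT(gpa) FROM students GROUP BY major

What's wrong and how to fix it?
Bug: COUNT(column) counts non-NULL values only; rows with NULL gpa aren't counted

Fix: Replace COUNT(gpa) with COUNT(*)

Corrected query:
SELECT major, COUNT(*) FROM students GROUP BY major

Result:
major     | COUNT(*)
----------+---------
Chemistry | 3       
Math      | 5       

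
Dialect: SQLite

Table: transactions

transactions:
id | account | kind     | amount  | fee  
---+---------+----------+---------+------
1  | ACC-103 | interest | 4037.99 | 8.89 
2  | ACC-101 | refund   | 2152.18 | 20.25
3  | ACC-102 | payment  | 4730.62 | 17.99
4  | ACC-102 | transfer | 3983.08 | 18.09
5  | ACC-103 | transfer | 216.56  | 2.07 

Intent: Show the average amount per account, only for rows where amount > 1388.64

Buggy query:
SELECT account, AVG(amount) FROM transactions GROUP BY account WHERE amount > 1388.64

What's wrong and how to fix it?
Bug: Row-level WHERE must come before GROUP BY in the clause order

Fix: Place WHERE between FROM and GROUP BY

Corrected query:
SELECT account, AVG(amount) FROM transactions WHERE amount > 1388.64 GROUP BY account

Result:
account | AVG(amount)
--------+------------
ACC-101 | 2152.18    
ACC-102 | 4356.85    
ACC-103 | 4037.99    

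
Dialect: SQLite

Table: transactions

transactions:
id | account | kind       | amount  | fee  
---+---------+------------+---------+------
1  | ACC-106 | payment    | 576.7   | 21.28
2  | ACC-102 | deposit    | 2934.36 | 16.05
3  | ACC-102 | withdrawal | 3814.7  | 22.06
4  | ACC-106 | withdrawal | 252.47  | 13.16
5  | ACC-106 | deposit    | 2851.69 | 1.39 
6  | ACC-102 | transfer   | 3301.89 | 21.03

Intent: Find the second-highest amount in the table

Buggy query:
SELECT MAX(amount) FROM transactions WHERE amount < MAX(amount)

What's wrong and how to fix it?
Bug: MAX(amount) on the right of the comparison is an aggregate-in-WHERE error

Fix: Put the inner MAX in a scalar subquery

Corrected query:
SELECT MAX(amount) FROM transactions WHERE amount < (SELECT MAX(amount) FROM transactions)

Result:
MAX(amount)
-----------
3301.89    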